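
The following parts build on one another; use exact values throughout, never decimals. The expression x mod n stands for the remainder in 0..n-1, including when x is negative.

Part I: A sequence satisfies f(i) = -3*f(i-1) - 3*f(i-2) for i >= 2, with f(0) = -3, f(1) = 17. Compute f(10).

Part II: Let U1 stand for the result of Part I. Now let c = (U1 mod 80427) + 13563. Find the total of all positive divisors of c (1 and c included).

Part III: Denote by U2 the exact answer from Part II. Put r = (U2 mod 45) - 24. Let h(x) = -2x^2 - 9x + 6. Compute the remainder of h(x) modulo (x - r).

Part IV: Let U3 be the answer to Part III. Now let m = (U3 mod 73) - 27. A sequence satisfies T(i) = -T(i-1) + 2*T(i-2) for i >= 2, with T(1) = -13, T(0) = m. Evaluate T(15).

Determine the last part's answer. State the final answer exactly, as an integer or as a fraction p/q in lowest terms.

-458737

Part I: f(2) = -3*(17) - 3*(-3) = -42; iterating: f(2)=-42, f(3)=75, f(4)=-99, f(5)=72, f(6)=81, f(7)=-459, f(8)=1134, f(9)=-2025, f(10)=2673; answer 2673
Part II: U1 = 2673; c = 16236; 16236 = 2^2 * 3^2 * 11 * 41; sigma = (1 + 2 + 4) * (1 + 3 + 9) * (1 + 11) * (1 + 41) = 7 * 13 * 12 * 42 = 45864; answer 45864
Part III: U2 = 45864; r = -15; remainder = value at the root: -2*(-15)^2 - 9*(-15)^1 + 6 = (-450) + (135) + (6) = -309; answer -309
Part IV: U3 = -309; m = 29; T(2) = -1*(-13) + 2*(29) = 71; iterating: T(2)=71, T(3)=-97, T(4)=239, T(5)=-433, T(6)=911, T(7)=-1777, T(8)=3599, T(9)=-7153, T(10)=14351, T(11)=-28657, T(12)=57359, T(13)=-114673, T(14)=229391, T(15)=-458737; answer -458737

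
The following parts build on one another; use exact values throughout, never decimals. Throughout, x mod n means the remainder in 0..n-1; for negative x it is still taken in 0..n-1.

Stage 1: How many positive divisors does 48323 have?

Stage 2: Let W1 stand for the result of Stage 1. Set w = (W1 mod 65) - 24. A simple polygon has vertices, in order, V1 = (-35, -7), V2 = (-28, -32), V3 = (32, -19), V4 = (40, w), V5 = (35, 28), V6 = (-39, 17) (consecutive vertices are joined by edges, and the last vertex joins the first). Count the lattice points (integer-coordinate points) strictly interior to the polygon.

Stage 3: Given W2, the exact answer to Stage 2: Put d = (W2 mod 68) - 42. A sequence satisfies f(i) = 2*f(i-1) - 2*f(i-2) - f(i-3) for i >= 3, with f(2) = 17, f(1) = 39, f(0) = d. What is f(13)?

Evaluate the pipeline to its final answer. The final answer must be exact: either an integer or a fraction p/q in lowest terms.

-11737

Stage 1: 48323 = 11 * 23 * 191; number of divisors = (1+1) * (1+1) * (1+1) = 8; answer 8
Stage 2: W1 = 8; w = -16; cross terms: (-35*-32 - -28*-7)=924, (-28*-19 - 32*-32)=1556, (32*-16 - 40*-19)=248, (40*28 - 35*-16)=1680, (35*17 - -39*28)=1687, (-39*-7 - -35*17)=868; twice the area = |6963| = 6963; area = 6963/2; boundary points = 1 + 1 + 1 + 1 + 1 + 4 = 9; strictly interior points = area - boundary/2 + 1 = 3478; answer 3478
Stage 3: W2 = 3478; d = -32; f(3) = 2*(17) - 2*(39) - 1*(-32) = -12; iterating: f(3)=-12, f(4)=-97, f(5)=-187, f(6)=-168, f(7)=135, f(8)=793, f(9)=1484, f(10)=1247, f(11)=-1267, f(12)=-6512, f(13)=-11737; answer -11737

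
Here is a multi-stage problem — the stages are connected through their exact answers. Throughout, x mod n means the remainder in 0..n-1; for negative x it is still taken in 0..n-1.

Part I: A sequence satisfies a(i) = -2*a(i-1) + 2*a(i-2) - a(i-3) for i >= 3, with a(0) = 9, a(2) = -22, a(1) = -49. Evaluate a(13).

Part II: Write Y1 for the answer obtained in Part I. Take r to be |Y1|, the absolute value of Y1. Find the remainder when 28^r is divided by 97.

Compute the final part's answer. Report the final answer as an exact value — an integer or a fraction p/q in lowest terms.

Part I: a(3) = -2*(-22) + 2*(-49) - 1*(9) = -63; iterating: a(3)=-63, a(4)=131, a(5)=-366, a(6)=1057, a(7)=-2977, a(8)=8434, a(9)=-23879, a(10)=67603, a(11)=-191398, a(12)=541881, a(13)=-1534161; answer -1534161
Part II: Y1 = -1534161; r = 1534161; squarings mod 97: 28^1=28, 28^2=8, 28^4=64, 28^8=22, 28^16=96, 28^32=1, 28^64=1, 28^128=1, 28^256=1, 28^512=1, 28^1024=1, 28^2048=1, 28^4096=1, 28^8192=1, 28^16384=1, 28^32768=1, 28^65536=1, 28^131072=1, 28^262144=1, 28^524288=1, 28^1048576=1; 28^1534161 = 28^1 * 28^16 * 28^64 * 28^128 * 28^2048 * 28^8192 * 28^16384 * 28^65536 * 28^131072 * 28^262144 * 28^1048576 = 69 (mod 97); answer 69

69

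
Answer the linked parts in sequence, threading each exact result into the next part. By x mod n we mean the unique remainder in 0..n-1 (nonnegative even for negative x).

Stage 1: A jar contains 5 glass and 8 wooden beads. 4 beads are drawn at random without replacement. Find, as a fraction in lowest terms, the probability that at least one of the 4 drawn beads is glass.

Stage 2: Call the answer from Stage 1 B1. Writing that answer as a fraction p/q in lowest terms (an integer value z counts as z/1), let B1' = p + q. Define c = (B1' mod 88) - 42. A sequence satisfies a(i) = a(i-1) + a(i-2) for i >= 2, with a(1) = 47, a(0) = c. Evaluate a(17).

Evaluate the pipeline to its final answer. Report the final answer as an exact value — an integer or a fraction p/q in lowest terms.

Stage 1: total draws C(13,4) = 715; complement C(8,4) = 70; favorable 715 - 70 = 645; P = 129/143; answer 129/143
Stage 2: B1 = 129/143; threaded value p + q = 272; c = -34; a(2) = 1*(47) + 1*(-34) = 13; iterating: a(2)=13, a(3)=60, a(4)=73, a(5)=133, a(6)=206, a(7)=339, a(8)=545, a(9)=884, a(10)=1429, a(11)=2313, a(12)=3742, a(13)=6055, a(14)=9797, a(15)=15852, a(16)=25649, a(17)=41501; answer 41501

41501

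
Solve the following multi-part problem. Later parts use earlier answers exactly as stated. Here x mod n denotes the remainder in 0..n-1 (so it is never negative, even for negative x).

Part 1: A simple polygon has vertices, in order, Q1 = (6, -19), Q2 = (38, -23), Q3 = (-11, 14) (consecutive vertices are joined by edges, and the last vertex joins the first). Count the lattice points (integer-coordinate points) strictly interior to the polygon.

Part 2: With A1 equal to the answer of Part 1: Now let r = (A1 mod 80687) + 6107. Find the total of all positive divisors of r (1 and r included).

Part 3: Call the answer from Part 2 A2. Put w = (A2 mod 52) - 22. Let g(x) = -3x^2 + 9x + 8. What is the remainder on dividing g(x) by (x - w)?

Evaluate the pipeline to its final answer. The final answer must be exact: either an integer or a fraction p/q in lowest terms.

-1786

Part 1: cross terms: (6*-23 - 38*-19)=584, (38*14 - -11*-23)=279, (-11*-19 - 6*14)=125; twice the area = |988| = 988; area = 494; boundary points = 4 + 1 + 1 = 6; strictly interior points = area - boundary/2 + 1 = 492; answer 492
Part 2: A1 = 492; r = 6599; 6599 is prime, so its only divisors are 1 and 6599; sigma = 1 + 6599 = 6600; answer 6600
Part 3: A2 = 6600; w = 26; remainder = value at the root: -3*(26)^2 + 9*(26)^1 + 8 = (-2028) + (234) + (8) = -1786; answer -1786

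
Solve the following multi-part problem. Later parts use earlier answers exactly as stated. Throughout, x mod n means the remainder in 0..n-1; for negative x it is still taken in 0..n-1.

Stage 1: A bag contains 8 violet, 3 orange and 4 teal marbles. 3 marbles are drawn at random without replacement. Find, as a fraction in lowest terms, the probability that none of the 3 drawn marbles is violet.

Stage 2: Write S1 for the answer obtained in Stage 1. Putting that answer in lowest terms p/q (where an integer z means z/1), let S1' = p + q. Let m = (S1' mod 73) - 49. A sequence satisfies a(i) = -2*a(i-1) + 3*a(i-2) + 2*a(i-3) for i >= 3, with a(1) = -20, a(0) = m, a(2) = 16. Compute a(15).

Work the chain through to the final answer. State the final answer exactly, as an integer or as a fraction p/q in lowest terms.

-32999578

Stage 1: total draws C(15,3) = 455; favorable C(7,3) = 35; P = 1/13; answer 1/13
Stage 2: S1 = 1/13; threaded value p + q = 14; m = -35; a(3) = -2*(16) + 3*(-20) + 2*(-35) = -162; iterating: a(3)=-162, a(4)=332, a(5)=-1118, a(6)=2908, a(7)=-8506, a(8)=23500, a(9)=-66702, a(10)=186892, a(11)=-526890, a(12)=1481052, a(13)=-4168990, a(14)=11727356, a(15)=-32999578; answer -32999578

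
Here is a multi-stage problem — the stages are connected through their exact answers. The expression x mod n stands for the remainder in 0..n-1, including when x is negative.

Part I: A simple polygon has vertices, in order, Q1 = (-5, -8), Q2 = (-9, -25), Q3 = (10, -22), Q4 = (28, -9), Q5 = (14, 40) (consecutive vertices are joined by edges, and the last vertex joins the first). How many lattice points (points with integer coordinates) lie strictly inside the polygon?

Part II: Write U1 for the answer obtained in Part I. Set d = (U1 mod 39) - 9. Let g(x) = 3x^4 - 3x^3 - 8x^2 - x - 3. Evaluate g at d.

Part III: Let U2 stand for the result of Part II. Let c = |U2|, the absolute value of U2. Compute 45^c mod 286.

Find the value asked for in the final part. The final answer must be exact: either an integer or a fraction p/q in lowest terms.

Part I: cross terms: (-5*-25 - -9*-8)=53, (-9*-22 - 10*-25)=448, (10*-9 - 28*-22)=526, (28*40 - 14*-9)=1246, (14*-8 - -5*40)=88; twice the area = |2361| = 2361; area = 2361/2; boundary points = 1 + 1 + 1 + 7 + 1 = 11; strictly interior points = area - boundary/2 + 1 = 1176; answer 1176
Part II: U1 = 1176; d = -3; 3*(-3)^4 - 3*(-3)^3 - 8*(-3)^2 - 1*(-3)^1 - 3 = (243) + (81) + (-72) + (3) + (-3) = 252; answer 252
Part III: U2 = 252; c = 252; squarings mod 286: 45^1=45, 45^2=23, 45^4=243, 45^8=133, 45^16=243, 45^32=133, 45^64=243, 45^128=133; 45^252 = 45^4 * 45^8 * 45^16 * 45^32 * 45^64 * 45^128 = 1 (mod 286); answer 1

1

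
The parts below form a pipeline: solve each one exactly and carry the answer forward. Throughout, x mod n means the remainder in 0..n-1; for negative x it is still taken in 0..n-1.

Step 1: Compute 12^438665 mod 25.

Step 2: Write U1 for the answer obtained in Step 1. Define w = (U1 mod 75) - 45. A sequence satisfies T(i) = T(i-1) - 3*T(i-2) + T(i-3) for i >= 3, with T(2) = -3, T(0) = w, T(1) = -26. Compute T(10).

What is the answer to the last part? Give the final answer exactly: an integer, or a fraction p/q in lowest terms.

Step 1: squarings mod 25: 12^1=12, 12^2=19, 12^4=11, 12^8=21, 12^16=16, 12^32=6, 12^64=11, 12^128=21, 12^256=16, 12^512=6, 12^1024=11, 12^2048=21, 12^4096=16, 12^8192=6, 12^16384=11, 12^32768=21, 12^65536=16, 12^131072=6, 12^262144=11; 12^438665 = 12^1 * 12^8 * 12^128 * 12^256 * 12^4096 * 12^8192 * 12^32768 * 12^131072 * 12^262144 = 7 (mod 25); answer 7
Step 2: U1 = 7; w = -38; T(3) = 1*(-3) - 3*(-26) + 1*(-38) = 37; iterating: T(3)=37, T(4)=20, T(5)=-94, T(6)=-117, T(7)=185, T(8)=442, T(9)=-230, T(10)=-1371; answer -1371

-1371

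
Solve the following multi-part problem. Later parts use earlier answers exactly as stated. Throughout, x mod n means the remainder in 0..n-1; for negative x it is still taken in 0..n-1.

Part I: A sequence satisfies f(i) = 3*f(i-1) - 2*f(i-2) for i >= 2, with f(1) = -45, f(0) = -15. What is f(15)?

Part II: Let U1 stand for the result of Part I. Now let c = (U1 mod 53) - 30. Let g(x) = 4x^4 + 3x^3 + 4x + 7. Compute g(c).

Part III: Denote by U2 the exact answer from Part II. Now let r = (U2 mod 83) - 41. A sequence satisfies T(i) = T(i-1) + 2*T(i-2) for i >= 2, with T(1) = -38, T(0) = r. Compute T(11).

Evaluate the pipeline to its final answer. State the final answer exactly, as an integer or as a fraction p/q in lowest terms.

Part I: f(2) = 3*(-45) - 2*(-15) = -105; iterating: f(2)=-105, f(3)=-225, f(4)=-465, f(5)=-945, f(6)=-1905, f(7)=-3825, f(8)=-7665, f(9)=-15345, f(10)=-30705, f(11)=-61425, f(12)=-122865, f(13)=-245745, f(14)=-491505, f(15)=-983025; answer -983025
Part II: U1 = -983025; c = -11; 4*(-11)^4 + 3*(-11)^3 + 4*(-11)^1 + 7 = (58564) + (-3993) + (-44) + (7) = 54534; answer 54534
Part III: U2 = 54534; r = -38; T(2) = 1*(-38) + 2*(-38) = -114; iterating: T(2)=-114, T(3)=-190, T(4)=-418, T(5)=-798, T(6)=-1634, T(7)=-3230, T(8)=-6498, T(9)=-12958, T(10)=-25954, T(11)=-51870; answer -51870

-51870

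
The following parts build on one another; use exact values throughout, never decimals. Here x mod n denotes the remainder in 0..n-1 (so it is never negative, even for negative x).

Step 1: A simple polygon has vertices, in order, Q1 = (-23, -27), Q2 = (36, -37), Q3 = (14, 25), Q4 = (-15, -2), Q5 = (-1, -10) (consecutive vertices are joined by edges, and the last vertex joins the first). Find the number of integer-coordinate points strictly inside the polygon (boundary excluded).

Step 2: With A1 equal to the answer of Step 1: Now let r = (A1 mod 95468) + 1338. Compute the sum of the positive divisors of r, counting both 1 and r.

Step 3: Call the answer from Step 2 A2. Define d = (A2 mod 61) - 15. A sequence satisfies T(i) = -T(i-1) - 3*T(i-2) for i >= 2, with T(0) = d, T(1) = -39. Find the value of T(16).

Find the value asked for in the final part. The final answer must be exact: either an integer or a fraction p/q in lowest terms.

145629

Step 1: cross terms: (-23*-37 - 36*-27)=1823, (36*25 - 14*-37)=1418, (14*-2 - -15*25)=347, (-15*-10 - -1*-2)=148, (-1*-27 - -23*-10)=-203; twice the area = |3533| = 3533; area = 3533/2; boundary points = 1 + 2 + 1 + 2 + 1 = 7; strictly interior points = area - boundary/2 + 1 = 1764; answer 1764
Step 2: A1 = 1764; r = 3102; 3102 = 2 * 3 * 11 * 47; sigma = (1 + 2) * (1 + 3) * (1 + 11) * (1 + 47) = 3 * 4 * 12 * 48 = 6912; answer 6912
Step 3: A2 = 6912; d = 4; T(2) = -1*(-39) - 3*(4) = 27; iterating: T(2)=27, T(3)=90, T(4)=-171, T(5)=-99, T(6)=612, T(7)=-315, T(8)=-1521, T(9)=2466, T(10)=2097, T(11)=-9495, T(12)=3204, T(13)=25281, T(14)=-34893, T(15)=-40950, T(16)=145629; answer 145629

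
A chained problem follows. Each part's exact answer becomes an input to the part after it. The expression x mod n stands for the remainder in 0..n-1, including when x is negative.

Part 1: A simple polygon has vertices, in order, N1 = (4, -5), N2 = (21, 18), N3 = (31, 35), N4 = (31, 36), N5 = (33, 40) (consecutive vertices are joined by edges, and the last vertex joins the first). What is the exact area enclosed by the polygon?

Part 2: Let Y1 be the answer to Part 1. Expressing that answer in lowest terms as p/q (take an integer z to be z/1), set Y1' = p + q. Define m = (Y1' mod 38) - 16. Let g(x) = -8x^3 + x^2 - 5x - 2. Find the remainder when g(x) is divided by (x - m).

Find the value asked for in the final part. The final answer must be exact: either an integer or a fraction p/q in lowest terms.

Part 1: cross terms: (4*18 - 21*-5)=177, (21*35 - 31*18)=177, (31*36 - 31*35)=31, (31*40 - 33*36)=52, (33*-5 - 4*40)=-325; twice the area = |112| = 112; area = 56; answer 56
Part 2: Y1 = 56; threaded value p + q = 57; m = 3; remainder = value at the root: -8*(3)^3 + 1*(3)^2 - 5*(3)^1 - 2 = (-216) + (9) + (-15) + (-2) = -224; answer -224

-224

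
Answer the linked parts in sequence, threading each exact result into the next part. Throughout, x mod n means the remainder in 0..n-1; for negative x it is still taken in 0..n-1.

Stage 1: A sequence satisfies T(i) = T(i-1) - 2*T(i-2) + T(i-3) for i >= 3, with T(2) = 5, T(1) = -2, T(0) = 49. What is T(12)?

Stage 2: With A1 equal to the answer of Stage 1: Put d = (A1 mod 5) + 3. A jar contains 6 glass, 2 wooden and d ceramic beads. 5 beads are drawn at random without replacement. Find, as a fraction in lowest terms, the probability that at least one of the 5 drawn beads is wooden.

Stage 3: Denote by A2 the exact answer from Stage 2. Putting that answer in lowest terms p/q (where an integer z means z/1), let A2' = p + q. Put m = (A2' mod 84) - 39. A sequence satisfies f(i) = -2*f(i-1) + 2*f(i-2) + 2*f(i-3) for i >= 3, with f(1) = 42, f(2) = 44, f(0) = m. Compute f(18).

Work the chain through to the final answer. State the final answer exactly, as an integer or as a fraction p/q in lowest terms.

89986816

Stage 1: T(3) = 1*(5) - 2*(-2) + 1*(49) = 58; iterating: T(3)=58, T(4)=46, T(5)=-65, T(6)=-99, T(7)=77, T(8)=210, T(9)=-43, T(10)=-386, T(11)=-90, T(12)=639; answer 639
Stage 2: A1 = 639; d = 7; total draws C(15,5) = 3003; complement C(13,5) = 1287; favorable 3003 - 1287 = 1716; P = 4/7; answer 4/7
Stage 3: A2 = 4/7; threaded value p + q = 11; m = -28; f(3) = -2*(44) + 2*(42) + 2*(-28) = -60; iterating: f(3)=-60, f(4)=292, f(5)=-616, f(6)=1696, f(7)=-4040, f(8)=10240, f(9)=-25168, f(10)=62736, f(11)=-155328, f(12)=385792, f(13)=-956768, f(14)=2374464, f(15)=-5890880, f(16)=14617152, f(17)=-36267136, f(18)=89986816; answer 89986816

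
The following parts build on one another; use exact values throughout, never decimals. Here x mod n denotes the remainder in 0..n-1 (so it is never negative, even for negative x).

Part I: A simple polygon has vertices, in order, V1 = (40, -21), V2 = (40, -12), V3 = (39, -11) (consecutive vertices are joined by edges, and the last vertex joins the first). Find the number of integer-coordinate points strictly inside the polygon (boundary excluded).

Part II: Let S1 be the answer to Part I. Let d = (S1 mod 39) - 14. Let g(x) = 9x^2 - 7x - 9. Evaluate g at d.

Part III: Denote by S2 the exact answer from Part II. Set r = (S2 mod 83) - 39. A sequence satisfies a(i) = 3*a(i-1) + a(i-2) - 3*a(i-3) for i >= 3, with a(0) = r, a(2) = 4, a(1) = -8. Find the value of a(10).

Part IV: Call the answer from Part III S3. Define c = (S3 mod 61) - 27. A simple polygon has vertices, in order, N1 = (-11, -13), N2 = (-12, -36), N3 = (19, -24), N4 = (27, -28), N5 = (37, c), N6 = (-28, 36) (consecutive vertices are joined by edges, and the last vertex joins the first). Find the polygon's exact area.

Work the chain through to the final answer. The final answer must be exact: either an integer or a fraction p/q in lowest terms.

Part I: cross terms: (40*-12 - 40*-21)=360, (40*-11 - 39*-12)=28, (39*-21 - 40*-11)=-379; twice the area = |9| = 9; area = 9/2; boundary points = 9 + 1 + 1 = 11; strictly interior points = area - boundary/2 + 1 = 0; answer 0
Part II: S1 = 0; d = -14; 9*(-14)^2 - 7*(-14)^1 - 9 = (1764) + (98) + (-9) = 1853; answer 1853
Part III: S2 = 1853; r = -12; a(3) = 3*(4) + 1*(-8) - 3*(-12) = 40; iterating: a(3)=40, a(4)=148, a(5)=472, a(6)=1444, a(7)=4360, a(8)=13108, a(9)=39352, a(10)=118084; answer 118084
Part IV: S3 = 118084; c = 22; cross terms: (-11*-36 - -12*-13)=240, (-12*-24 - 19*-36)=972, (19*-28 - 27*-24)=116, (27*22 - 37*-28)=1630, (37*36 - -28*22)=1948, (-28*-13 - -11*36)=760; twice the area = |5666| = 5666; area = 2833; answer 2833

2833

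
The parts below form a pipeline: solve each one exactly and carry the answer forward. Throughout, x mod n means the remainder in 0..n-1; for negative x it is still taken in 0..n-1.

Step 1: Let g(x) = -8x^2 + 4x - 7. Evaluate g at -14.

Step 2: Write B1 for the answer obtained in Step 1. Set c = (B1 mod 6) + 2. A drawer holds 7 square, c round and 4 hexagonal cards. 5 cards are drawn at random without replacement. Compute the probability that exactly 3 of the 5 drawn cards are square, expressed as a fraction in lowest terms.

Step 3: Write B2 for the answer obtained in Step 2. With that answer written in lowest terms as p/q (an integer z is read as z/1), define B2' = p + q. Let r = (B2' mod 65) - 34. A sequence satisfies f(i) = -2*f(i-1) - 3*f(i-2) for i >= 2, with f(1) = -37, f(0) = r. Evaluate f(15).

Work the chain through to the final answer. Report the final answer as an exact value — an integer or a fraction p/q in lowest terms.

Step 1: -8*(-14)^2 + 4*(-14)^1 - 7 = (-1568) + (-56) + (-7) = -1631; answer -1631
Step 2: B1 = -1631; c = 3; total draws C(14,5) = 2002; favorable C(7,3)*C(7,2) = 735; P = 105/286; answer 105/286
Step 3: B2 = 105/286; threaded value p + q = 391; r = -33; f(2) = -2*(-37) - 3*(-33) = 173; iterating: f(2)=173, f(3)=-235, f(4)=-49, f(5)=803, f(6)=-1459, f(7)=509, f(8)=3359, f(9)=-8245, f(10)=6413, f(11)=11909, f(12)=-43057, f(13)=50387, f(14)=28397, f(15)=-207955; answer -207955

-207955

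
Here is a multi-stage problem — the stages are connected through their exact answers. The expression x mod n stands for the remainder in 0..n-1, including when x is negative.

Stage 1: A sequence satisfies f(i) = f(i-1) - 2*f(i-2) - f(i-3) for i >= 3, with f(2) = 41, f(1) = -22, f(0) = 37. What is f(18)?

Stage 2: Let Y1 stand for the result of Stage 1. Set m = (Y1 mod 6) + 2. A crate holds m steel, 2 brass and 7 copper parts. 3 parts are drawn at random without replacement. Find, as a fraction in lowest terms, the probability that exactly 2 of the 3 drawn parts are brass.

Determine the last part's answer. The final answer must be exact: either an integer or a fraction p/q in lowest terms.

1/35

Stage 1: f(3) = 1*(41) - 2*(-22) - 1*(37) = 48; iterating: f(3)=48, f(4)=-12, f(5)=-149, f(6)=-173, f(7)=137, f(8)=632, f(9)=531, f(10)=-870, f(11)=-2564, f(12)=-1355, f(13)=4643, f(14)=9917, f(15)=1986, f(16)=-22491, f(17)=-36380, f(18)=6616; answer 6616
Stage 2: Y1 = 6616; m = 6; total draws C(15,3) = 455; favorable C(2,2)*C(13,1) = 13; P = 1/35; answer 1/35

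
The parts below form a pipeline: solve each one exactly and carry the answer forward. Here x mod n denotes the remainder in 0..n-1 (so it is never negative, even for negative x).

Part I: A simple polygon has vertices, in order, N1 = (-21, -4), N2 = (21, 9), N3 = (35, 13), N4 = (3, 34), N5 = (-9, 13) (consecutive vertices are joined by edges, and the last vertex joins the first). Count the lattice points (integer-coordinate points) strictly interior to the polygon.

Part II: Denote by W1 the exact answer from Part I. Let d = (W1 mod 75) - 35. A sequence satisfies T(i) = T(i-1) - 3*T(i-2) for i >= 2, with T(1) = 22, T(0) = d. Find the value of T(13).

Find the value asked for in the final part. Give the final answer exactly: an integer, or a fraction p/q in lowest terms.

3142

Part I: cross terms: (-21*9 - 21*-4)=-105, (21*13 - 35*9)=-42, (35*34 - 3*13)=1151, (3*13 - -9*34)=345, (-9*-4 - -21*13)=309; twice the area = |1658| = 1658; area = 829; boundary points = 1 + 2 + 1 + 3 + 1 = 8; strictly interior points = area - boundary/2 + 1 = 826; answer 826
Part II: W1 = 826; d = -34; T(2) = 1*(22) - 3*(-34) = 124; iterating: T(2)=124, T(3)=58, T(4)=-314, T(5)=-488, T(6)=454, T(7)=1918, T(8)=556, T(9)=-5198, T(10)=-6866, T(11)=8728, T(12)=29326, T(13)=3142; answer 3142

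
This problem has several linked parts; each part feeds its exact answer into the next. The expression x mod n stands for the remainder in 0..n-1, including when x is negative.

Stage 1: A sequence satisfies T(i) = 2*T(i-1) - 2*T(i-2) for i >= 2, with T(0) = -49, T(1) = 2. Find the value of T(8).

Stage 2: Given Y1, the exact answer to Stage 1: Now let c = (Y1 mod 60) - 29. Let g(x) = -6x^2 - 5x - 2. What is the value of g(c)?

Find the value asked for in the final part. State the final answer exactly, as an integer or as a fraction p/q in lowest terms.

-4511

Stage 1: T(2) = 2*(2) - 2*(-49) = 102; iterating: T(2)=102, T(3)=200, T(4)=196, T(5)=-8, T(6)=-408, T(7)=-800, T(8)=-784; answer -784
Stage 2: Y1 = -784; c = 27; -6*(27)^2 - 5*(27)^1 - 2 = (-4374) + (-135) + (-2) = -4511; answer -4511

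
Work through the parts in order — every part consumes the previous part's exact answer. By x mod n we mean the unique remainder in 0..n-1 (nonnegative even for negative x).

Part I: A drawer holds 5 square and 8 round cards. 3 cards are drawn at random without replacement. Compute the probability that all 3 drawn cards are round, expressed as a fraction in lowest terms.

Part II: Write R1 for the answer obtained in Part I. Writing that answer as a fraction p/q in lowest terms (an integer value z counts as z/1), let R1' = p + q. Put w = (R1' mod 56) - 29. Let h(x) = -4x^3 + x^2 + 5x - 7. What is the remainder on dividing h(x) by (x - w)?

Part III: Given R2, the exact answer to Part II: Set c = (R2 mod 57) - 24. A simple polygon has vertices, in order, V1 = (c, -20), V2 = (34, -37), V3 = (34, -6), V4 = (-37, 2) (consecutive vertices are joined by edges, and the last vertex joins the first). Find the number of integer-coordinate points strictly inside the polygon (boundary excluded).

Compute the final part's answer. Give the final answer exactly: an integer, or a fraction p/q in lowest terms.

Part I: total draws C(13,3) = 286; favorable C(8,3) = 56; P = 28/143; answer 28/143
Part II: R1 = 28/143; threaded value p + q = 171; w = -26; remainder = value at the root: -4*(-26)^3 + 1*(-26)^2 + 5*(-26)^1 - 7 = (70304) + (676) + (-130) + (-7) = 70843; answer 70843
Part III: R2 = 70843; c = 25; cross terms: (25*-37 - 34*-20)=-245, (34*-6 - 34*-37)=1054, (34*2 - -37*-6)=-154, (-37*-20 - 25*2)=690; twice the area = |1345| = 1345; area = 1345/2; boundary points = 1 + 31 + 1 + 2 = 35; strictly interior points = area - boundary/2 + 1 = 656; answer 656

656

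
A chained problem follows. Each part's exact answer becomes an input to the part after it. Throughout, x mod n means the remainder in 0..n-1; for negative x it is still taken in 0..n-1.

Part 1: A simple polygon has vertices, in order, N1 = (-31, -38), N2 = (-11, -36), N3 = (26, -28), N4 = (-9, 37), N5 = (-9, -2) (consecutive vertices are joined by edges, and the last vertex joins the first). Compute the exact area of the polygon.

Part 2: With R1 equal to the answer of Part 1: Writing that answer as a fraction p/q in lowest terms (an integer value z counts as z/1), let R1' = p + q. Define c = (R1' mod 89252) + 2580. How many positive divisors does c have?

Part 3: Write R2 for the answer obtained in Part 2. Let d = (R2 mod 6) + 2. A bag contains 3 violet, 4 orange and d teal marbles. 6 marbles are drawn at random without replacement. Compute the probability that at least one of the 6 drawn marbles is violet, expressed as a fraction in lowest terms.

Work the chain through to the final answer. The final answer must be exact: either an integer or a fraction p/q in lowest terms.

251/286

Part 1: cross terms: (-31*-36 - -11*-38)=698, (-11*-28 - 26*-36)=1244, (26*37 - -9*-28)=710, (-9*-2 - -9*37)=351, (-9*-38 - -31*-2)=280; twice the area = |3283| = 3283; area = 3283/2; answer 3283/2
Part 2: R1 = 3283/2; threaded value p + q = 3285; c = 5865; 5865 = 3 * 5 * 17 * 23; number of divisors = (1+1) * (1+1) * (1+1) * (1+1) = 16; answer 16
Part 3: R2 = 16; d = 6; total draws C(13,6) = 1716; complement C(10,6) = 210; favorable 1716 - 210 = 1506; P = 251/286; answer 251/286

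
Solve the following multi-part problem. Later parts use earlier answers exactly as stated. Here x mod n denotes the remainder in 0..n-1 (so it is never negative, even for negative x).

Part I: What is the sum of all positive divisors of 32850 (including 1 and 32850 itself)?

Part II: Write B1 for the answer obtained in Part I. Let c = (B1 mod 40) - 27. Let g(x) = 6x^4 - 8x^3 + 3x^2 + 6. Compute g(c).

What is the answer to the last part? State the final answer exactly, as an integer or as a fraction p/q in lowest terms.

Part I: 32850 = 2 * 3^2 * 5^2 * 73; sigma = (1 + 2) * (1 + 3 + 9) * (1 + 5 + 25) * (1 + 73) = 3 * 13 * 31 * 74 = 89466; answer 89466
Part II: B1 = 89466; c = -1; 6*(-1)^4 - 8*(-1)^3 + 3*(-1)^2 + 6 = (6) + (8) + (3) + (6) = 23; answer 23

23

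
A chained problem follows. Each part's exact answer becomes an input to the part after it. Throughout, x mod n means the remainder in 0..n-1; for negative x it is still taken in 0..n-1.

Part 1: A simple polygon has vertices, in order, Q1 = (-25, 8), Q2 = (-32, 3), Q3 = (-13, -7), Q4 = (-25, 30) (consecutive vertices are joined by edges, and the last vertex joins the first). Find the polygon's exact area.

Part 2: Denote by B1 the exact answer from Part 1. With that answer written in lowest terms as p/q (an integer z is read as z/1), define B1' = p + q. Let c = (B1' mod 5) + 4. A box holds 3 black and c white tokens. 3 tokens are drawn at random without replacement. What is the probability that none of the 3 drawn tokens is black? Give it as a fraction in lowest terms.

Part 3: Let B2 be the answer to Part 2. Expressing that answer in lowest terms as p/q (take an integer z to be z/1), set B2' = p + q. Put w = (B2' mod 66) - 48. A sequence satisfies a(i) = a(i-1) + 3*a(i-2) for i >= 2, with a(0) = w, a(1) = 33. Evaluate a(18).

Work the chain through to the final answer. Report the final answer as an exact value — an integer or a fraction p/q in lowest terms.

12372945

Part 1: cross terms: (-25*3 - -32*8)=181, (-32*-7 - -13*3)=263, (-13*30 - -25*-7)=-565, (-25*8 - -25*30)=550; twice the area = |429| = 429; area = 429/2; answer 429/2
Part 2: B1 = 429/2; threaded value p + q = 431; c = 5; total draws C(8,3) = 56; favorable C(5,3) = 10; P = 5/28; answer 5/28
Part 3: B2 = 5/28; threaded value p + q = 33; w = -15; a(2) = 1*(33) + 3*(-15) = -12; iterating: a(2)=-12, a(3)=87, a(4)=51, a(5)=312, a(6)=465, a(7)=1401, a(8)=2796, a(9)=6999, a(10)=15387, a(11)=36384, a(12)=82545, a(13)=191697, a(14)=439332, a(15)=1014423, a(16)=2332419, a(17)=5375688, a(18)=12372945; answer 12372945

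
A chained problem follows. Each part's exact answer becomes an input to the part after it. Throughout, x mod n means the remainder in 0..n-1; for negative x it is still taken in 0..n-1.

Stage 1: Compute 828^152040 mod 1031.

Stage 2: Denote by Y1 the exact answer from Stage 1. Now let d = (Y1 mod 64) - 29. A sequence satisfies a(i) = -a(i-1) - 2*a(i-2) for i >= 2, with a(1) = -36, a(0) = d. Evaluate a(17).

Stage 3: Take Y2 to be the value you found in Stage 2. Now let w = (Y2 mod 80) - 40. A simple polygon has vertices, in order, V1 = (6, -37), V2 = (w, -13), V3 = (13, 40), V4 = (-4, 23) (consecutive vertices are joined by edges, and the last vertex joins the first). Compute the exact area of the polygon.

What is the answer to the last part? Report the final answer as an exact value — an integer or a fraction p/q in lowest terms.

Stage 1: squarings mod 1031: 828^1=828, 828^2=1000, 828^4=961, 828^8=776, 828^16=72, 828^32=29, 828^64=841, 828^128=15, 828^256=225, 828^512=106, 828^1024=926, 828^2048=715, 828^4096=880, 828^8192=119, 828^16384=758, 828^32768=297, 828^65536=574, 828^131072=587; 828^152040 = 828^8 * 828^32 * 828^64 * 828^128 * 828^256 * 828^4096 * 828^16384 * 828^131072 = 323 (mod 1031); answer 323
Stage 2: Y1 = 323; d = -26; a(2) = -1*(-36) - 2*(-26) = 88; iterating: a(2)=88, a(3)=-16, a(4)=-160, a(5)=192, a(6)=128, a(7)=-512, a(8)=256, a(9)=768, a(10)=-1280, a(11)=-256, a(12)=2816, a(13)=-2304, a(14)=-3328, a(15)=7936, a(16)=-1280, a(17)=-14592; answer -14592
Stage 3: Y2 = -14592; w = 8; cross terms: (6*-13 - 8*-37)=218, (8*40 - 13*-13)=489, (13*23 - -4*40)=459, (-4*-37 - 6*23)=10; twice the area = |1176| = 1176; area = 588; answer 588

588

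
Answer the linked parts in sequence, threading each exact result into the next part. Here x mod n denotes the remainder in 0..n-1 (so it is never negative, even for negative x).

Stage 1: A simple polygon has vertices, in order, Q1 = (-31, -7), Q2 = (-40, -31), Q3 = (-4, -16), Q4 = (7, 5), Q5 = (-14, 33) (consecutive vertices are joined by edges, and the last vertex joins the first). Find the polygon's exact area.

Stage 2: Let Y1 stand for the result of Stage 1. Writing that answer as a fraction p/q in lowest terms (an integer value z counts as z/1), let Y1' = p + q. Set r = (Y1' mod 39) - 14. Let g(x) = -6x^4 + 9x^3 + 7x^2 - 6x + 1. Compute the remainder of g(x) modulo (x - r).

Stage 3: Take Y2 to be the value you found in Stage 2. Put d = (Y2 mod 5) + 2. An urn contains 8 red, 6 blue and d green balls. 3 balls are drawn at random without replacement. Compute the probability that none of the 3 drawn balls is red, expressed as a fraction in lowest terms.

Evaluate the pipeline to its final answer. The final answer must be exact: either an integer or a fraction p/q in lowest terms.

Stage 1: cross terms: (-31*-31 - -40*-7)=681, (-40*-16 - -4*-31)=516, (-4*5 - 7*-16)=92, (7*33 - -14*5)=301, (-14*-7 - -31*33)=1121; twice the area = |2711| = 2711; area = 2711/2; answer 2711/2
Stage 2: Y1 = 2711/2; threaded value p + q = 2713; r = 8; remainder = value at the root: -6*(8)^4 + 9*(8)^3 + 7*(8)^2 - 6*(8)^1 + 1 = (-24576) + (4608) + (448) + (-48) + (1) = -19567; answer -19567
Stage 3: Y2 = -19567; d = 5; total draws C(19,3) = 969; favorable C(11,3) = 165; P = 55/323; answer 55/323

55/323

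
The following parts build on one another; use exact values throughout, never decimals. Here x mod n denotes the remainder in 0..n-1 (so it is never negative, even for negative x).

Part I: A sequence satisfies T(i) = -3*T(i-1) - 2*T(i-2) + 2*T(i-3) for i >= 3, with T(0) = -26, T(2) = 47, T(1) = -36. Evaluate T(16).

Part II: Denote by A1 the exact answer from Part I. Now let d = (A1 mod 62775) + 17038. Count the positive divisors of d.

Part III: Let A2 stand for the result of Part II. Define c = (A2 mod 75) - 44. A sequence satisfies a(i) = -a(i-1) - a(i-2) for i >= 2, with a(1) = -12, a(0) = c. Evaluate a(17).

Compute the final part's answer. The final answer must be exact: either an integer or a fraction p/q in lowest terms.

48

Part I: T(3) = -3*(47) - 2*(-36) + 2*(-26) = -121; iterating: T(3)=-121, T(4)=197, T(5)=-255, T(6)=129, T(7)=517, T(8)=-2319, T(9)=6181, T(10)=-12871, T(11)=21613, T(12)=-26735, T(13)=11237, T(14)=62985, T(15)=-264899, T(16)=691201; answer 691201
Part II: A1 = 691201; d = 17714; 17714 = 2 * 17 * 521; number of divisors = (1+1) * (1+1) * (1+1) = 8; answer 8
Part III: A2 = 8; c = -36; a(2) = -1*(-12) - 1*(-36) = 48; iterating: a(2)=48, a(3)=-36, a(4)=-12, a(5)=48, a(6)=-36, a(7)=-12, a(8)=48, a(9)=-36, a(10)=-12, a(11)=48, a(12)=-36, a(13)=-12, a(14)=48, a(15)=-36, a(16)=-12, a(17)=48; answer 48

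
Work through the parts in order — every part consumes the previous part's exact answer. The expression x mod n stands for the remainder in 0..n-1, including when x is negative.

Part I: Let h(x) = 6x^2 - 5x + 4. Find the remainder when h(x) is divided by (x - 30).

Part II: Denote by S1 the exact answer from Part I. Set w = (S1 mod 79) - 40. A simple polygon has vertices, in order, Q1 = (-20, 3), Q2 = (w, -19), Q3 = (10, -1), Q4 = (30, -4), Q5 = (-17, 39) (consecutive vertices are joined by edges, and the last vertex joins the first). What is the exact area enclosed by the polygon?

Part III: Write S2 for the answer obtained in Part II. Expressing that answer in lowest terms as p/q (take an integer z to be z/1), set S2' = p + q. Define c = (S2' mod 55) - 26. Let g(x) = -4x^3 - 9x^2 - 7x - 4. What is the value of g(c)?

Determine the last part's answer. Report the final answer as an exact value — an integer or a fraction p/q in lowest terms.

-86

Part I: remainder = value at the root: 6*(30)^2 - 5*(30)^1 + 4 = (5400) + (-150) + (4) = 5254; answer 5254
Part II: S1 = 5254; w = 0; cross terms: (-20*-19 - 0*3)=380, (0*-1 - 10*-19)=190, (10*-4 - 30*-1)=-10, (30*39 - -17*-4)=1102, (-17*3 - -20*39)=729; twice the area = |2391| = 2391; area = 2391/2; answer 2391/2
Part III: S2 = 2391/2; threaded value p + q = 2393; c = 2; -4*(2)^3 - 9*(2)^2 - 7*(2)^1 - 4 = (-32) + (-36) + (-14) + (-4) = -86; answer -86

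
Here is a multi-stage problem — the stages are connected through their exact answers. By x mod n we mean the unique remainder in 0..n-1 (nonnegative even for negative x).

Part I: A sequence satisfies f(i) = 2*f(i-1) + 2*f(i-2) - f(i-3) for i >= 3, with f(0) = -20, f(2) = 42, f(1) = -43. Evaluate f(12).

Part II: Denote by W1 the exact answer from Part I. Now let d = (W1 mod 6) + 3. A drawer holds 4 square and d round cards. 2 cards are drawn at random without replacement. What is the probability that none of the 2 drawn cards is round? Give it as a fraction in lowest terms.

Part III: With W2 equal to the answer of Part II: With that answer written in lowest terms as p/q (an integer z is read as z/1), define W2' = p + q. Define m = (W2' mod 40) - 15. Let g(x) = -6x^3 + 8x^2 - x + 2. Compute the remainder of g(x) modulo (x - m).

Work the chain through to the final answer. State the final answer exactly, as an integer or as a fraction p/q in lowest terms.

-1012

Part I: f(3) = 2*(42) + 2*(-43) - 1*(-20) = 18; iterating: f(3)=18, f(4)=163, f(5)=320, f(6)=948, f(7)=2373, f(8)=6322, f(9)=16442, f(10)=43155, f(11)=112872, f(12)=295612; answer 295612
Part II: W1 = 295612; d = 7; total draws C(11,2) = 55; favorable C(4,2) = 6; P = 6/55; answer 6/55
Part III: W2 = 6/55; threaded value p + q = 61; m = 6; remainder = value at the root: -6*(6)^3 + 8*(6)^2 - 1*(6)^1 + 2 = (-1296) + (288) + (-6) + (2) = -1012; answer -1012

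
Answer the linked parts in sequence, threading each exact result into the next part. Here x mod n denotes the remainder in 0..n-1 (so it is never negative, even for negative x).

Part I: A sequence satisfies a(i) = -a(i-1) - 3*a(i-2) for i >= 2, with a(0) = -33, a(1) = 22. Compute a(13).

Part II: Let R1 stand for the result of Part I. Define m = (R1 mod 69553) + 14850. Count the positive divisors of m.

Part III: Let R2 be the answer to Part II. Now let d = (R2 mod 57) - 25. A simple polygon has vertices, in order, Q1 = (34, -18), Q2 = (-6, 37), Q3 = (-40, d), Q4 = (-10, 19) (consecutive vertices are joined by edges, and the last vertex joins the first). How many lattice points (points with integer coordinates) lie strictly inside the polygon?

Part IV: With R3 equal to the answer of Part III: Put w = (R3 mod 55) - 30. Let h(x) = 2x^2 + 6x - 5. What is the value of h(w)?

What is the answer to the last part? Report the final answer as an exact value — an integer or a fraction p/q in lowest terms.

Part I: a(2) = -1*(22) - 3*(-33) = 77; iterating: a(2)=77, a(3)=-143, a(4)=-88, a(5)=517, a(6)=-253, a(7)=-1298, a(8)=2057, a(9)=1837, a(10)=-8008, a(11)=2497, a(12)=21527, a(13)=-29018; answer -29018
Part II: R1 = -29018; m = 55385; 55385 = 5 * 11 * 19 * 53; number of divisors = (1+1) * (1+1) * (1+1) * (1+1) = 16; answer 16
Part III: R2 = 16; d = -9; cross terms: (34*37 - -6*-18)=1150, (-6*-9 - -40*37)=1534, (-40*19 - -10*-9)=-850, (-10*-18 - 34*19)=-466; twice the area = |1368| = 1368; area = 684; boundary points = 5 + 2 + 2 + 1 = 10; strictly interior points = area - boundary/2 + 1 = 680; answer 680
Part IV: R3 = 680; w = -10; 2*(-10)^2 + 6*(-10)^1 - 5 = (200) + (-60) + (-5) = 135; answer 135

135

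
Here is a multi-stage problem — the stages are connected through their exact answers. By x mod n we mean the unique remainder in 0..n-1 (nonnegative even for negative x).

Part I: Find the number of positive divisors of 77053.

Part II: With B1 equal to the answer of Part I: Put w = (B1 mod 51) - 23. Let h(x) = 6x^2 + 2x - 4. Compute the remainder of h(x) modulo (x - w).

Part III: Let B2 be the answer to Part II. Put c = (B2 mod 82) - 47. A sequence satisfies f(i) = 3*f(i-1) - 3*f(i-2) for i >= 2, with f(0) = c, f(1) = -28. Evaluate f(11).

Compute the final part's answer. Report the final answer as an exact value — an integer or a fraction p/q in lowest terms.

Part I: 77053 = 29 * 2657; number of divisors = (1+1) * (1+1) = 4; answer 4
Part II: B1 = 4; w = -19; remainder = value at the root: 6*(-19)^2 + 2*(-19)^1 - 4 = (2166) + (-38) + (-4) = 2124; answer 2124
Part III: B2 = 2124; c = 27; f(2) = 3*(-28) - 3*(27) = -165; iterating: f(2)=-165, f(3)=-411, f(4)=-738, f(5)=-981, f(6)=-729, f(7)=756, f(8)=4455, f(9)=11097, f(10)=19926, f(11)=26487; answer 26487

26487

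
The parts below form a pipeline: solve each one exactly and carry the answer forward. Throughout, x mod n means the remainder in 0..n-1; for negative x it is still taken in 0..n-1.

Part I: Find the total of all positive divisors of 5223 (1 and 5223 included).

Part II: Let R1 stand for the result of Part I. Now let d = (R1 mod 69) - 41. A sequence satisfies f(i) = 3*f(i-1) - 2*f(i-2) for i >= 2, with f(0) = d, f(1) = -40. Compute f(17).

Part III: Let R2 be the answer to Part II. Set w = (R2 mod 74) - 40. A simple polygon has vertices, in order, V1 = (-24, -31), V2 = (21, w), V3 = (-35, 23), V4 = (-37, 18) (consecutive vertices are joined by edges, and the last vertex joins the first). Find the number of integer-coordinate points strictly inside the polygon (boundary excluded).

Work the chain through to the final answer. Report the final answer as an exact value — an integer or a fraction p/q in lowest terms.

Part I: 5223 = 3 * 1741; sigma = (1 + 3) * (1 + 1741) = 4 * 1742 = 6968; answer 6968
Part II: R1 = 6968; d = 27; f(2) = 3*(-40) - 2*(27) = -174; iterating: f(2)=-174, f(3)=-442, f(4)=-978, f(5)=-2050, f(6)=-4194, f(7)=-8482, f(8)=-17058, f(9)=-34210, f(10)=-68514, f(11)=-137122, f(12)=-274338, f(13)=-548770, f(14)=-1097634, f(15)=-2195362, f(16)=-4390818, f(17)=-8781730; answer -8781730
Part III: R2 = -8781730; w = 32; cross terms: (-24*32 - 21*-31)=-117, (21*23 - -35*32)=1603, (-35*18 - -37*23)=221, (-37*-31 - -24*18)=1579; twice the area = |3286| = 3286; area = 1643; boundary points = 9 + 1 + 1 + 1 = 12; strictly interior points = area - boundary/2 + 1 = 1638; answer 1638

1638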